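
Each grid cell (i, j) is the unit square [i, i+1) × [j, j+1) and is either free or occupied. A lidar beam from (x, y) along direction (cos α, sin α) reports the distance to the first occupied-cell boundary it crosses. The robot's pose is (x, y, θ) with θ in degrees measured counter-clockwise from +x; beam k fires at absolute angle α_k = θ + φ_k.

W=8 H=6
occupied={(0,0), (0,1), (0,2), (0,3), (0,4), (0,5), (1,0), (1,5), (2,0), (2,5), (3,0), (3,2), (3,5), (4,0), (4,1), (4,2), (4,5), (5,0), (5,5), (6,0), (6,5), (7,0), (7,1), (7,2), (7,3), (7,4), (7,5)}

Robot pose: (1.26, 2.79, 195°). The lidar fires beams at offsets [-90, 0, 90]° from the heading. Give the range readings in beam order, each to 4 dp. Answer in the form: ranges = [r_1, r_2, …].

beam 1: φ=-90°, α=105°
  cosα=-0.2588 sinα=0.9659 | (1,2) | tMaxX 1.0046 tMaxY 0.2174 | tΔX 3.8637 tΔY 1.0353
    t=0.2174 [y] (1,3)
    t=1.0046 [x] (0,3) — stop
  → r_1 = 1.0046
beam 2: φ=0°, α=195°
  cosα=-0.9659 sinα=-0.2588 | (1,2) | tMaxX 0.2692 tMaxY 3.0523 | tΔX 1.0353 tΔY 3.8637
    t=0.2692 [x] (0,2) — stop
  → r_2 = 0.2692
beam 3: φ=90°, α=285°
  cosα=0.2588 sinα=-0.9659 | (1,2) | tMaxX 2.8591 tMaxY 0.8179 | tΔX 3.8637 tΔY 1.0353
    t=0.8179 [y] (1,1)
    t=1.8531 [y] (1,0) — stop
  → r_3 = 1.8531

ranges = [1.0046, 0.2692, 1.8531]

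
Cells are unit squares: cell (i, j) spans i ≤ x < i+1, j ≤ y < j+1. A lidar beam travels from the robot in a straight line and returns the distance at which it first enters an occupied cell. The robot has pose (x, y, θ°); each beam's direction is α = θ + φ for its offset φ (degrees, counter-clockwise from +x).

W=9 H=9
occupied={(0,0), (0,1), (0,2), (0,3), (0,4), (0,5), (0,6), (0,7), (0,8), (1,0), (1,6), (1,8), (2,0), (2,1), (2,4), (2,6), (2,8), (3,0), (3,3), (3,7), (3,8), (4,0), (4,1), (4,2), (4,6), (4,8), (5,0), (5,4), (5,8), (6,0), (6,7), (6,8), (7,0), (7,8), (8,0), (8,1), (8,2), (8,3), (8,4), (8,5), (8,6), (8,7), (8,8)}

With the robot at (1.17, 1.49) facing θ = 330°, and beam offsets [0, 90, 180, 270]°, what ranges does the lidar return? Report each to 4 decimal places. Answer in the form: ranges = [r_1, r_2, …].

ranges = [0.9584, 2.8983, 0.1963, 0.3400]

beam 1: φ=0°, α=330°
  dir = (cos 330°, sin 330°) = (0.8660, -0.5000); from cell (1,1)
  next x-line at t=0.9584, next y-line at t=0.9800; Δt_x=1.1547, Δt_y=2.0000
    x: enter (2,1) at t=0.9584 ← occupied
  → r_1 = 0.9584
beam 2: φ=90°, α=60°
  dir = (cos 60°, sin 60°) = (0.5000, 0.8660); from cell (1,1)
  next x-line at t=1.6600, next y-line at t=0.5889; Δt_x=2.0000, Δt_y=1.1547
    y: enter (1,2) at t=0.5889
    x: enter (2,2) at t=1.6600
    y: enter (2,3) at t=1.7436
    y: enter (2,4) at t=2.8983 ← occupied
  → r_2 = 2.8983
beam 3: φ=180°, α=150°
  dir = (cos 150°, sin 150°) = (-0.8660, 0.5000); from cell (1,1)
  next x-line at t=0.1963, next y-line at t=1.0200; Δt_x=1.1547, Δt_y=2.0000
    x: enter (0,1) at t=0.1963 ← occupied
  → r_3 = 0.1963
beam 4: φ=270°, α=240°
  dir = (cos 240°, sin 240°) = (-0.5000, -0.8660); from cell (1,1)
  next x-line at t=0.3400, next y-line at t=0.5658; Δt_x=2.0000, Δt_y=1.1547
    x: enter (0,1) at t=0.3400 ← occupied
  → r_4 = 0.3400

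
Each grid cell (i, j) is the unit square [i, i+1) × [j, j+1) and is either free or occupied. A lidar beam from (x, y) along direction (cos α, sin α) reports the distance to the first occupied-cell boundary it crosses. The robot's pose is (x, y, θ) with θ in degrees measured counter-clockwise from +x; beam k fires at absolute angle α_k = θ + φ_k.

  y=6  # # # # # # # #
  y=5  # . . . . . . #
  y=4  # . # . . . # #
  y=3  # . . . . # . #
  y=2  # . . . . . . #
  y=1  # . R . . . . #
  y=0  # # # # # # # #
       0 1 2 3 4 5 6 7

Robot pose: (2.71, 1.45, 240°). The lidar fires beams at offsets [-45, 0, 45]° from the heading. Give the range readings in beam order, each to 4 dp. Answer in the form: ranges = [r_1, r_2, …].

ranges = [1.7387, 0.5196, 0.4659]

beam 1: φ=-45°, α=195°
  d=(-0.9659,-0.2588)  start (2,1)  tX=0.7350 tY=1.7387  stride 1/|dx|=1.0353 1/|dy|=3.8637
    cross x-line → (1,1), t=0.7350
    cross y-line → (1,0), t=1.7387 (wall)
  → r_1 = 1.7387
beam 2: φ=0°, α=240°
  d=(-0.5000,-0.8660)  start (2,1)  tX=1.4200 tY=0.5196  stride 1/|dx|=2.0000 1/|dy|=1.1547
    cross y-line → (2,0), t=0.5196 (wall)
  → r_2 = 0.5196
beam 3: φ=45°, α=285°
  d=(0.2588,-0.9659)  start (2,1)  tX=1.1205 tY=0.4659  stride 1/|dx|=3.8637 1/|dy|=1.0353
    cross y-line → (2,0), t=0.4659 (wall)
  → r_3 = 0.4659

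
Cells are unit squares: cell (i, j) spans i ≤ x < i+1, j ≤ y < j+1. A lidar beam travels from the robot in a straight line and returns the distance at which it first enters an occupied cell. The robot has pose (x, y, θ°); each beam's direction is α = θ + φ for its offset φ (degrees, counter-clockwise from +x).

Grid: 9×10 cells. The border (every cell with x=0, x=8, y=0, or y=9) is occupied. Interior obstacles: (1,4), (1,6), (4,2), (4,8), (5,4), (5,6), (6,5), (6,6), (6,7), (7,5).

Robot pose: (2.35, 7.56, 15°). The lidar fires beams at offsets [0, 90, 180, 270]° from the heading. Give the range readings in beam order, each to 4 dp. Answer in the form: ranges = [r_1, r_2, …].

beam 1: φ=0°, α=15°
  direction (0.9659, 0.2588); cell (2,7); t to first gridline: x 0.6729, y 1.7000 (then +1.0353 / +3.8637)
    (3,7) via x @ 0.6729
    (3,8) via y @ 1.7000
    (4,8) via x @ 1.7082  # hit
  → r_1 = 1.7082
beam 2: φ=90°, α=105°
  direction (-0.2588, 0.9659); cell (2,7); t to first gridline: x 1.3523, y 0.4555 (then +3.8637 / +1.0353)
    (2,8) via y @ 0.4555
    (1,8) via x @ 1.3523
    (1,9) via y @ 1.4908  # hit
  → r_2 = 1.4908
beam 3: φ=180°, α=195°
  direction (-0.9659, -0.2588); cell (2,7); t to first gridline: x 0.3623, y 2.1637 (then +1.0353 / +3.8637)
    (1,7) via x @ 0.3623
    (0,7) via x @ 1.3976  # hit
  → r_3 = 1.3976
beam 4: φ=270°, α=285°
  direction (0.2588, -0.9659); cell (2,7); t to first gridline: x 2.5114, y 0.5798 (then +3.8637 / +1.0353)
    (2,6) via y @ 0.5798
    (2,5) via y @ 1.6150
    (3,5) via x @ 2.5114
    (3,4) via y @ 2.6503
    (3,3) via y @ 3.6856
    (3,2) via y @ 4.7209
    (3,1) via y @ 5.7561
    (4,1) via x @ 6.3751
    (4,0) via y @ 6.7914  # hit
  → r_4 = 6.7914

ranges = [1.7082, 1.4908, 1.3976, 6.7914]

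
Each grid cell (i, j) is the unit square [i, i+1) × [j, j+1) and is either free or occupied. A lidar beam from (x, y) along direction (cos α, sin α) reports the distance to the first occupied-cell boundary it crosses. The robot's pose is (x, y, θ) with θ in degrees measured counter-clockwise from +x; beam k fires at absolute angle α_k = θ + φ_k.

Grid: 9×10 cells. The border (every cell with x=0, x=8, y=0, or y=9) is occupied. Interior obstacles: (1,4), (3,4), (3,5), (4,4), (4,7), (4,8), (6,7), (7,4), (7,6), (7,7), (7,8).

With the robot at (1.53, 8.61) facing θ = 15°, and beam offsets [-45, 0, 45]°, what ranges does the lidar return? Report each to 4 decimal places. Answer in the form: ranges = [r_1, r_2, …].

beam 1: φ=-45°, α=330°
  direction (0.8660, -0.5000); cell (1,8); t to first gridline: x 0.5427, y 1.2200 (then +1.1547 / +2.0000)
    (2,8) via x @ 0.5427
    (2,7) via y @ 1.2200
    (3,7) via x @ 1.6974
    (4,7) via x @ 2.8521  # hit
  → r_1 = 2.8521
beam 2: φ=0°, α=15°
  direction (0.9659, 0.2588); cell (1,8); t to first gridline: x 0.4866, y 1.5068 (then +1.0353 / +3.8637)
    (2,8) via x @ 0.4866
    (2,9) via y @ 1.5068  # hit
  → r_2 = 1.5068
beam 3: φ=45°, α=60°
  direction (0.5000, 0.8660); cell (1,8); t to first gridline: x 0.9400, y 0.4503 (then +2.0000 / +1.1547)
    (1,9) via y @ 0.4503  # hit
  → r_3 = 0.4503

ranges = [2.8521, 1.5068, 0.4503]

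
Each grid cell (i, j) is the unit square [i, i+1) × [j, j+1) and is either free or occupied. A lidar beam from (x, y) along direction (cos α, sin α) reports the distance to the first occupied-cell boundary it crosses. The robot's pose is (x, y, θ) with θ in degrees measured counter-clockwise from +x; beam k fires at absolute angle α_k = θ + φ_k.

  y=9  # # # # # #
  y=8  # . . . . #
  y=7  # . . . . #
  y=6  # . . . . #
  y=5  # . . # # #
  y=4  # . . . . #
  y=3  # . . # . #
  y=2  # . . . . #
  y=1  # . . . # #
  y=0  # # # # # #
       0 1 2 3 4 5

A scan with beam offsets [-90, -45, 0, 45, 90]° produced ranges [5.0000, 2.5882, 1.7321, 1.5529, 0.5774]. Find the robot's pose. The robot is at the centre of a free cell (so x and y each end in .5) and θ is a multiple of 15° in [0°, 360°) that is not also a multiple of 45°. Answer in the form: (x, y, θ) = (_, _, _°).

(x, y, θ) = (3.5, 8.5, 330°)

Enumerate (i+0.5, j+0.5, θ) over the 28 free cells and 16 admissible headings. For each, cast all 5 beams and compare to the given ranges.
  (4.5, 4.5, 105°): beam 1 = 0.5176 ≠ 5.0000 ✗
  (1.5, 5.5, 120°): beam 1 = 4.0415 ≠ 5.0000 ✗
  (2.5, 6.5, 300°): beam 1 = 1.7321 ≠ 5.0000 ✗
  (4.5, 3.5, 105°): beam 1 = 0.5176 ≠ 5.0000 ✗
  (1.5, 8.5, 285°): beam 1 = 0.5176 ≠ 5.0000 ✗
  …
  (3.5, 8.5, 330°): r_1=5.0000, r_2=2.5882, r_3=1.7321, r_4=1.5529, r_5=0.5774 — all match ✓
Unique over the lattice → pose = (3.5, 8.5, 330°).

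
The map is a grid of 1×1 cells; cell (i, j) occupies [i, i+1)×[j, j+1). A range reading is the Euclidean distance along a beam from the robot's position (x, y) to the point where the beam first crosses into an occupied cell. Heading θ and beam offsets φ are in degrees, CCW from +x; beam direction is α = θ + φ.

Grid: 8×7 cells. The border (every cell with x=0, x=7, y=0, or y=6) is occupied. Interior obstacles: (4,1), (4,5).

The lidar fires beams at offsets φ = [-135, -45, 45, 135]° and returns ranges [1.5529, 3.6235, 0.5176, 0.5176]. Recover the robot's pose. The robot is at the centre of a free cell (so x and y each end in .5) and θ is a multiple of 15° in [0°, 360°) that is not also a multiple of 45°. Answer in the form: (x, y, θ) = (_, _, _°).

(x, y, θ) = (5.5, 1.5, 150°)

Candidates: 28 free-cell centres × 16 headings = 448 poses. Raycast each; keep the one whose scan matches to 4 dp.
  (3.5, 5.5, 195°): beam 1 = 0.5774 ≠ 1.5529 ✗
  (3.5, 1.5, 105°): beam 1 = 0.5774 ≠ 1.5529 ✗
  (1.5, 1.5, 60°): beam 1 = 0.5176 ≠ 1.5529 ✗
  …
  (5.5, 1.5, 150°): r_1=1.5529, r_2=3.6235, r_3=0.5176, r_4=0.5176 — all match ✓
Unique over the lattice → pose = (5.5, 1.5, 150°).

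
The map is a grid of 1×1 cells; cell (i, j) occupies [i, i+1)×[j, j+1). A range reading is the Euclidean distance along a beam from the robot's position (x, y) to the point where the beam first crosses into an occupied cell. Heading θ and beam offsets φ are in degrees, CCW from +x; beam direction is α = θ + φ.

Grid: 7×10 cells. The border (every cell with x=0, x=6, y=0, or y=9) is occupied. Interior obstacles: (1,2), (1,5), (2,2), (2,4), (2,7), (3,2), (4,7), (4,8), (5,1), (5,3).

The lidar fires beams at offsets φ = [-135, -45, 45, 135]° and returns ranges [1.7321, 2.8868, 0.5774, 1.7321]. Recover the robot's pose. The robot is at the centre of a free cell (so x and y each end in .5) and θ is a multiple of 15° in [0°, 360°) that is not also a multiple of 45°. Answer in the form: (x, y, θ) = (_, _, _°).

The pose lattice has 30·16 = 480 candidates. Test each by forward raycasting.
  (5.5, 2.5, 300°): beam 1 = 1.5529 ≠ 1.7321 ✗
  (5.5, 2.5, 15°): beam 1 = 0.5774 ≠ 1.7321 ✗
  (2.5, 1.5, 345°): beam 1 = 1.0000 ≠ 1.7321 ✗
  (1.5, 6.5, 330°): beam 1 = 0.5176 ≠ 1.7321 ✗
  (3.5, 4.5, 345°): beam 1 = 0.5774 ≠ 1.7321 ✗
  …
  (3.5, 4.5, 105°): r_1=1.7321, r_2=2.8868, r_3=0.5774, r_4=1.7321 — all match ✓
Only this pose fits every beam.

(x, y, θ) = (3.5, 4.5, 105°)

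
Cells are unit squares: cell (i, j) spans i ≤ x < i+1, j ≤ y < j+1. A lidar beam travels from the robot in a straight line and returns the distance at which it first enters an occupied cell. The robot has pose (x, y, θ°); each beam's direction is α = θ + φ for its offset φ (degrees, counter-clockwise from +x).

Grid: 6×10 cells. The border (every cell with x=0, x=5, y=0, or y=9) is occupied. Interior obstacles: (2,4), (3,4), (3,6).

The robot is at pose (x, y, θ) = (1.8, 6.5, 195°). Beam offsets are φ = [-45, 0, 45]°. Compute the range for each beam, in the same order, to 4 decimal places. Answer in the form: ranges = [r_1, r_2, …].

ranges = [0.9238, 0.8282, 1.6000]

beam 1: φ=-45°, α=150°
  d=(-0.8660,0.5000)  start (1,6)  tX=0.9238 tY=1.0000  stride 1/|dx|=1.1547 1/|dy|=2.0000
    cross x-line → (0,6), t=0.9238 (wall)
  → r_1 = 0.9238
beam 2: φ=0°, α=195°
  d=(-0.9659,-0.2588)  start (1,6)  tX=0.8282 tY=1.9319  stride 1/|dx|=1.0353 1/|dy|=3.8637
    cross x-line → (0,6), t=0.8282 (wall)
  → r_2 = 0.8282
beam 3: φ=45°, α=240°
  d=(-0.5000,-0.8660)  start (1,6)  tX=1.6000 tY=0.5774  stride 1/|dx|=2.0000 1/|dy|=1.1547
    cross y-line → (1,5), t=0.5774
    cross x-line → (0,5), t=1.6000 (wall)
  → r_3 = 1.6000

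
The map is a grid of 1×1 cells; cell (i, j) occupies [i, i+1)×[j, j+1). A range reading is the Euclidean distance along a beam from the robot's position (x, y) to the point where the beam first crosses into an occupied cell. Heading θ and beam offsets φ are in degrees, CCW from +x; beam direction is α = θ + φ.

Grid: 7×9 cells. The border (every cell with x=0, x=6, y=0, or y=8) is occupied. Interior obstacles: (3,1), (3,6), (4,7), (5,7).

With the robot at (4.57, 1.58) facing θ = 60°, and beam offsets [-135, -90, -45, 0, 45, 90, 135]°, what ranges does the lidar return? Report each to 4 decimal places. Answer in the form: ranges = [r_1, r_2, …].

ranges = [0.6005, 1.1600, 1.4804, 2.8600, 4.5759, 0.6582, 0.5901]

beam 1: φ=-135°, α=285°
  d=(0.2588,-0.9659)  start (4,1)  tX=1.6614 tY=0.6005  stride 1/|dx|=3.8637 1/|dy|=1.0353
    cross y-line → (4,0), t=0.6005 (wall)
  → r_1 = 0.6005
beam 2: φ=-90°, α=330°
  d=(0.8660,-0.5000)  start (4,1)  tX=0.4965 tY=1.1600  stride 1/|dx|=1.1547 1/|dy|=2.0000
    cross x-line → (5,1), t=0.4965
    cross y-line → (5,0), t=1.1600 (wall)
  → r_2 = 1.1600
beam 3: φ=-45°, α=15°
  d=(0.9659,0.2588)  start (4,1)  tX=0.4452 tY=1.6228  stride 1/|dx|=1.0353 1/|dy|=3.8637
    cross x-line → (5,1), t=0.4452
    cross x-line → (6,1), t=1.4804 (wall)
  → r_3 = 1.4804
beam 4: φ=0°, α=60°
  d=(0.5000,0.8660)  start (4,1)  tX=0.8600 tY=0.4850  stride 1/|dx|=2.0000 1/|dy|=1.1547
    cross y-line → (4,2), t=0.4850
    cross x-line → (5,2), t=0.8600
    cross y-line → (5,3), t=1.6397
    cross y-line → (5,4), t=2.7944
    cross x-line → (6,4), t=2.8600 (wall)
  → r_4 = 2.8600
beam 5: φ=45°, α=105°
  d=(-0.2588,0.9659)  start (4,1)  tX=2.2023 tY=0.4348  stride 1/|dx|=3.8637 1/|dy|=1.0353
    cross y-line → (4,2), t=0.4348
    cross y-line → (4,3), t=1.4701
    cross x-line → (3,3), t=2.2023
    cross y-line → (3,4), t=2.5054
    cross y-line → (3,5), t=3.5406
    cross y-line → (3,6), t=4.5759 (wall)
  → r_5 = 4.5759
beam 6: φ=90°, α=150°
  d=(-0.8660,0.5000)  start (4,1)  tX=0.6582 tY=0.8400  stride 1/|dx|=1.1547 1/|dy|=2.0000
    cross x-line → (3,1), t=0.6582 (wall)
  → r_6 = 0.6582
beam 7: φ=135°, α=195°
  d=(-0.9659,-0.2588)  start (4,1)  tX=0.5901 tY=2.2409  stride 1/|dx|=1.0353 1/|dy|=3.8637
    cross x-line → (3,1), t=0.5901 (wall)
  → r_7 = 0.5901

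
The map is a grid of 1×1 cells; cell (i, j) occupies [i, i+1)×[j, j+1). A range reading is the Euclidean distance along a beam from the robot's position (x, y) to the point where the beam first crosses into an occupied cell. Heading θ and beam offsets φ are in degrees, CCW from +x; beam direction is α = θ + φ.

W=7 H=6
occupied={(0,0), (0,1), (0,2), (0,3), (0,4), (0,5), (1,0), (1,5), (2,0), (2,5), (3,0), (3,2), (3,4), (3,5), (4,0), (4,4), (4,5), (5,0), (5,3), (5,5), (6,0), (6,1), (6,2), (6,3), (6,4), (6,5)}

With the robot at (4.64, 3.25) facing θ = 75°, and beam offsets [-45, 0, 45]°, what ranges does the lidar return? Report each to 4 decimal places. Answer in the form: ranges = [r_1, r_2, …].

ranges = [0.4157, 0.7765, 0.8660]

beam 1: φ=-45°, α=30°
  dir = (cos 30°, sin 30°) = (0.8660, 0.5000); from cell (4,3)
  next x-line at t=0.4157, next y-line at t=1.5000; Δt_x=1.1547, Δt_y=2.0000
    x: enter (5,3) at t=0.4157 ← occupied
  → r_1 = 0.4157
beam 2: φ=0°, α=75°
  dir = (cos 75°, sin 75°) = (0.2588, 0.9659); from cell (4,3)
  next x-line at t=1.3909, next y-line at t=0.7765; Δt_x=3.8637, Δt_y=1.0353
    y: enter (4,4) at t=0.7765 ← occupied
  → r_2 = 0.7765
beam 3: φ=45°, α=120°
  dir = (cos 120°, sin 120°) = (-0.5000, 0.8660); from cell (4,3)
  next x-line at t=1.2800, next y-line at t=0.8660; Δt_x=2.0000, Δt_y=1.1547
    y: enter (4,4) at t=0.8660 ← occupied
  → r_3 = 0.8660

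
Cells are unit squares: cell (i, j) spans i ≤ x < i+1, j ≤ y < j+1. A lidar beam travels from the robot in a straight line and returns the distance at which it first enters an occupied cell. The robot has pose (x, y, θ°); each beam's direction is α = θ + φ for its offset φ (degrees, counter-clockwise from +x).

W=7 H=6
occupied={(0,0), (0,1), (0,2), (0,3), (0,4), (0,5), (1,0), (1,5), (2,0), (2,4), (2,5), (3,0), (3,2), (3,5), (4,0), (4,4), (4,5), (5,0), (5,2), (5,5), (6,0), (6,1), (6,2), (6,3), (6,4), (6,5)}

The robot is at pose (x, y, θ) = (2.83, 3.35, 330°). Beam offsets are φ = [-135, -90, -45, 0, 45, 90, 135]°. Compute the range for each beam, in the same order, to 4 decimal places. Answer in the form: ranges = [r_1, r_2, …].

beam 1: φ=-135°, α=195°
  direction (-0.9659, -0.2588); cell (2,3); t to first gridline: x 0.8593, y 1.3523 (then +1.0353 / +3.8637)
    (1,3) via x @ 0.8593
    (1,2) via y @ 1.3523
    (0,2) via x @ 1.8946  # hit
  → r_1 = 1.8946
beam 2: φ=-90°, α=240°
  direction (-0.5000, -0.8660); cell (2,3); t to first gridline: x 1.6600, y 0.4041 (then +2.0000 / +1.1547)
    (2,2) via y @ 0.4041
    (2,1) via y @ 1.5588
    (1,1) via x @ 1.6600
    (1,0) via y @ 2.7135  # hit
  → r_2 = 2.7135
beam 3: φ=-45°, α=285°
  direction (0.2588, -0.9659); cell (2,3); t to first gridline: x 0.6568, y 0.3623 (then +3.8637 / +1.0353)
    (2,2) via y @ 0.3623
    (3,2) via x @ 0.6568  # hit
  → r_3 = 0.6568
beam 4: φ=0°, α=330°
  direction (0.8660, -0.5000); cell (2,3); t to first gridline: x 0.1963, y 0.7000 (then +1.1547 / +2.0000)
    (3,3) via x @ 0.1963
    (3,2) via y @ 0.7000  # hit
  → r_4 = 0.7000
beam 5: φ=45°, α=15°
  direction (0.9659, 0.2588); cell (2,3); t to first gridline: x 0.1760, y 2.5114 (then +1.0353 / +3.8637)
    (3,3) via x @ 0.1760
    (4,3) via x @ 1.2113
    (5,3) via x @ 2.2465
    (5,4) via y @ 2.5114
    (6,4) via x @ 3.2818  # hit
  → r_5 = 3.2818
beam 6: φ=90°, α=60°
  direction (0.5000, 0.8660); cell (2,3); t to first gridline: x 0.3400, y 0.7506 (then +2.0000 / +1.1547)
    (3,3) via x @ 0.3400
    (3,4) via y @ 0.7506
    (3,5) via y @ 1.9053  # hit
  → r_6 = 1.9053
beam 7: φ=135°, α=105°
  direction (-0.2588, 0.9659); cell (2,3); t to first gridline: x 3.2069, y 0.6729 (then +3.8637 / +1.0353)
    (2,4) via y @ 0.6729  # hit
  → r_7 = 0.6729

ranges = [1.8946, 2.7135, 0.6568, 0.7000, 3.2818, 1.9053, 0.6729]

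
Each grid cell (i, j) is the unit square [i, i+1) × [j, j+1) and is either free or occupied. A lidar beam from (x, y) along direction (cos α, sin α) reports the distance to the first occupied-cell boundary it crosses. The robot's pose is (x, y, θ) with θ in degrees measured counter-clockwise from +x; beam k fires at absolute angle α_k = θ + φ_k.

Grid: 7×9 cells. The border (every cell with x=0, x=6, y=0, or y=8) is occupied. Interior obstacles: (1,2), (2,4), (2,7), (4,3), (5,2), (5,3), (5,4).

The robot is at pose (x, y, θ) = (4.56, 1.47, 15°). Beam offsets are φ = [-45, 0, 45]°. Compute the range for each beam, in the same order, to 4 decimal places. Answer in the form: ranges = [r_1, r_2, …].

ranges = [0.9400, 1.4908, 0.8800]

beam 1: φ=-45°, α=330°
  cosα=0.8660 sinα=-0.5000 | (4,1) | tMaxX 0.5081 tMaxY 0.9400 | tΔX 1.1547 tΔY 2.0000
    t=0.5081 [x] (5,1)
    t=0.9400 [y] (5,0) — stop
  → r_1 = 0.9400
beam 2: φ=0°, α=15°
  cosα=0.9659 sinα=0.2588 | (4,1) | tMaxX 0.4555 tMaxY 2.0478 | tΔX 1.0353 tΔY 3.8637
    t=0.4555 [x] (5,1)
    t=1.4908 [x] (6,1) — stop
  → r_2 = 1.4908
beam 3: φ=45°, α=60°
  cosα=0.5000 sinα=0.8660 | (4,1) | tMaxX 0.8800 tMaxY 0.6120 | tΔX 2.0000 tΔY 1.1547
    t=0.6120 [y] (4,2)
    t=0.8800 [x] (5,2) — stop
  → r_3 = 0.8800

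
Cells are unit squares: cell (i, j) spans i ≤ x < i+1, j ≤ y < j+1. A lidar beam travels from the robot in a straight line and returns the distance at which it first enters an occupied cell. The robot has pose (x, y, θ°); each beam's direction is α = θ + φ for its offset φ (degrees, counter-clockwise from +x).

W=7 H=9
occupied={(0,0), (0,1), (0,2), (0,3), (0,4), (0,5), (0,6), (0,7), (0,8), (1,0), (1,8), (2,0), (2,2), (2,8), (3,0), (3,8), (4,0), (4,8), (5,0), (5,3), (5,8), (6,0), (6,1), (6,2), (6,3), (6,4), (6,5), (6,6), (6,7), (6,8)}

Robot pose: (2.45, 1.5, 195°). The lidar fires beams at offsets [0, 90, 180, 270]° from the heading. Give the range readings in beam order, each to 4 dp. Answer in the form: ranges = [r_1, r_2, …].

beam 1: φ=0°, α=195°
  cosα=-0.9659 sinα=-0.2588 | (2,1) | tMaxX 0.4659 tMaxY 1.9319 | tΔX 1.0353 tΔY 3.8637
    t=0.4659 [x] (1,1)
    t=1.5012 [x] (0,1) — stop
  → r_1 = 1.5012
beam 2: φ=90°, α=285°
  cosα=0.2588 sinα=-0.9659 | (2,1) | tMaxX 2.1250 tMaxY 0.5176 | tΔX 3.8637 tΔY 1.0353
    t=0.5176 [y] (2,0) — stop
  → r_2 = 0.5176
beam 3: φ=180°, α=15°
  cosα=0.9659 sinα=0.2588 | (2,1) | tMaxX 0.5694 tMaxY 1.9319 | tΔX 1.0353 tΔY 3.8637
    t=0.5694 [x] (3,1)
    t=1.6047 [x] (4,1)
    t=1.9319 [y] (4,2)
    t=2.6400 [x] (5,2)
    t=3.6752 [x] (6,2) — stop
  → r_3 = 3.6752
beam 4: φ=270°, α=105°
  cosα=-0.2588 sinα=0.9659 | (2,1) | tMaxX 1.7387 tMaxY 0.5176 | tΔX 3.8637 tΔY 1.0353
    t=0.5176 [y] (2,2) — stop
  → r_4 = 0.5176

ranges = [1.5012, 0.5176, 3.6752, 0.5176]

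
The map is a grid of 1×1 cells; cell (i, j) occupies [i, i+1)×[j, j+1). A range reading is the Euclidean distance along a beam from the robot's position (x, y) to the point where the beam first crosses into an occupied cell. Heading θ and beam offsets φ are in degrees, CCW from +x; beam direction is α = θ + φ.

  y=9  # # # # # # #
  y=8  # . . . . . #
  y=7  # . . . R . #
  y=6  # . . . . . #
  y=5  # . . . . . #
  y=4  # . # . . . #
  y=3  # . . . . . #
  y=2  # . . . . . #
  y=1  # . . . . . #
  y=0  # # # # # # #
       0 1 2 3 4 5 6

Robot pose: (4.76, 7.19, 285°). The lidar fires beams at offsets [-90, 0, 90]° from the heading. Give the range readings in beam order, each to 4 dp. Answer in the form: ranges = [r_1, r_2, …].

ranges = [3.8926, 4.7910, 1.2837]

beam 1: φ=-90°, α=195°
  dir = (cos 195°, sin 195°) = (-0.9659, -0.2588); from cell (4,7)
  next x-line at t=0.7868, next y-line at t=0.7341; Δt_x=1.0353, Δt_y=3.8637
    y: enter (4,6) at t=0.7341
    x: enter (3,6) at t=0.7868
    x: enter (2,6) at t=1.8221
    x: enter (1,6) at t=2.8574
    x: enter (0,6) at t=3.8926 ← occupied
  → r_1 = 3.8926
beam 2: φ=0°, α=285°
  dir = (cos 285°, sin 285°) = (0.2588, -0.9659); from cell (4,7)
  next x-line at t=0.9273, next y-line at t=0.1967; Δt_x=3.8637, Δt_y=1.0353
    y: enter (4,6) at t=0.1967
    x: enter (5,6) at t=0.9273
    y: enter (5,5) at t=1.2320
    y: enter (5,4) at t=2.2673
    y: enter (5,3) at t=3.3025
    y: enter (5,2) at t=4.3378
    x: enter (6,2) at t=4.7910 ← occupied
  → r_2 = 4.7910
beam 3: φ=90°, α=15°
  dir = (cos 15°, sin 15°) = (0.9659, 0.2588); from cell (4,7)
  next x-line at t=0.2485, next y-line at t=3.1296; Δt_x=1.0353, Δt_y=3.8637
    x: enter (5,7) at t=0.2485
    x: enter (6,7) at t=1.2837 ← occupied
  → r_3 = 1.2837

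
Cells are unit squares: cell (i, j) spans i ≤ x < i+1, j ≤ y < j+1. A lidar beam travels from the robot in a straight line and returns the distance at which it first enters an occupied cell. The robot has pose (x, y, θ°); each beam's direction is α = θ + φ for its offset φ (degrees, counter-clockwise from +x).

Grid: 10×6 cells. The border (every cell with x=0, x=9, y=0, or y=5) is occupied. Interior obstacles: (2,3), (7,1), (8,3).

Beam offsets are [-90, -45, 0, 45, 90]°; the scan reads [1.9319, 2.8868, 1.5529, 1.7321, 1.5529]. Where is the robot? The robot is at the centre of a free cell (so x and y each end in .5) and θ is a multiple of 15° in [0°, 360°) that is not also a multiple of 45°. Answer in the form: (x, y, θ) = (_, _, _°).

(x, y, θ) = (6.5, 3.5, 15°)

The pose lattice has 29·16 = 464 candidates. Test each by forward raycasting.
  (2.5, 4.5, 105°): beam 2 = 0.5774 ≠ 2.8868 ✗
  (7.5, 4.5, 255°): beam 2 = 7.0000 ≠ 2.8868 ✗
  (7.5, 2.5, 195°): beam 1 = 2.5882 ≠ 1.9319 ✗
  …
  (6.5, 3.5, 15°): r_1=1.9319, r_2=2.8868, r_3=1.5529, r_4=1.7321, r_5=1.5529 — all match ✓
Unique over the lattice → pose = (6.5, 3.5, 15°).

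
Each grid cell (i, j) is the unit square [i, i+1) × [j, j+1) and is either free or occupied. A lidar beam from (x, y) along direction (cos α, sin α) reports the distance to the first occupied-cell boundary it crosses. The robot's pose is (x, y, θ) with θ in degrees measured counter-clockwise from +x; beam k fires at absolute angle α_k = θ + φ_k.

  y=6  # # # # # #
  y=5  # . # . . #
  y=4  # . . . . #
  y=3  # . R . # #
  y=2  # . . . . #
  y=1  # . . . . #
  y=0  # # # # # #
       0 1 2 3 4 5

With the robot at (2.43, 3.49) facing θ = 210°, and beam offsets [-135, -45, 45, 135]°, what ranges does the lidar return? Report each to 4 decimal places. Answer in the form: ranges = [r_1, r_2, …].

beam 1: φ=-135°, α=75°
  d=(0.2588,0.9659)  start (2,3)  tX=2.2023 tY=0.5280  stride 1/|dx|=3.8637 1/|dy|=1.0353
    cross y-line → (2,4), t=0.5280
    cross y-line → (2,5), t=1.5633 (wall)
  → r_1 = 1.5633
beam 2: φ=-45°, α=165°
  d=(-0.9659,0.2588)  start (2,3)  tX=0.4452 tY=1.9705  stride 1/|dx|=1.0353 1/|dy|=3.8637
    cross x-line → (1,3), t=0.4452
    cross x-line → (0,3), t=1.4804 (wall)
  → r_2 = 1.4804
beam 3: φ=45°, α=255°
  d=(-0.2588,-0.9659)  start (2,3)  tX=1.6614 tY=0.5073  stride 1/|dx|=3.8637 1/|dy|=1.0353
    cross y-line → (2,2), t=0.5073
    cross y-line → (2,1), t=1.5426
    cross x-line → (1,1), t=1.6614
    cross y-line → (1,0), t=2.5778 (wall)
  → r_3 = 2.5778
beam 4: φ=135°, α=345°
  d=(0.9659,-0.2588)  start (2,3)  tX=0.5901 tY=1.8932  stride 1/|dx|=1.0353 1/|dy|=3.8637
    cross x-line → (3,3), t=0.5901
    cross x-line → (4,3), t=1.6254 (wall)
  → r_4 = 1.6254

ranges = [1.5633, 1.4804, 2.5778, 1.6254]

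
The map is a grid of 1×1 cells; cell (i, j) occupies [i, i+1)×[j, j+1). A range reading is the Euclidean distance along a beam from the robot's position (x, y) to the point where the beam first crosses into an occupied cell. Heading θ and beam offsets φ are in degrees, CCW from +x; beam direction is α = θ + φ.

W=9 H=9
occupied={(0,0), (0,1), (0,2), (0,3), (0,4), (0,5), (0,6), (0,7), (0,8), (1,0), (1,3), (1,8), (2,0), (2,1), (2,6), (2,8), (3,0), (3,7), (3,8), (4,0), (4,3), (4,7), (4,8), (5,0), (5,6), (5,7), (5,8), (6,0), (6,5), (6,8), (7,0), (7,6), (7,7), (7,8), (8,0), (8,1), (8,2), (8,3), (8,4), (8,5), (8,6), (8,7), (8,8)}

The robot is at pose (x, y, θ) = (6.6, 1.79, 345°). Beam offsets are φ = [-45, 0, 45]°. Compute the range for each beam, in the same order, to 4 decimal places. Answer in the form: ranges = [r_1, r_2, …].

beam 1: φ=-45°, α=300°
  d=(0.5000,-0.8660)  start (6,1)  tX=0.8000 tY=0.9122  stride 1/|dx|=2.0000 1/|dy|=1.1547
    cross x-line → (7,1), t=0.8000
    cross y-line → (7,0), t=0.9122 (wall)
  → r_1 = 0.9122
beam 2: φ=0°, α=345°
  d=(0.9659,-0.2588)  start (6,1)  tX=0.4141 tY=3.0523  stride 1/|dx|=1.0353 1/|dy|=3.8637
    cross x-line → (7,1), t=0.4141
    cross x-line → (8,1), t=1.4494 (wall)
  → r_2 = 1.4494
beam 3: φ=45°, α=30°
  d=(0.8660,0.5000)  start (6,1)  tX=0.4619 tY=0.4200  stride 1/|dx|=1.1547 1/|dy|=2.0000
    cross y-line → (6,2), t=0.4200
    cross x-line → (7,2), t=0.4619
    cross x-line → (8,2), t=1.6166 (wall)
  → r_3 = 1.6166

ranges = [0.9122, 1.4494, 1.6166]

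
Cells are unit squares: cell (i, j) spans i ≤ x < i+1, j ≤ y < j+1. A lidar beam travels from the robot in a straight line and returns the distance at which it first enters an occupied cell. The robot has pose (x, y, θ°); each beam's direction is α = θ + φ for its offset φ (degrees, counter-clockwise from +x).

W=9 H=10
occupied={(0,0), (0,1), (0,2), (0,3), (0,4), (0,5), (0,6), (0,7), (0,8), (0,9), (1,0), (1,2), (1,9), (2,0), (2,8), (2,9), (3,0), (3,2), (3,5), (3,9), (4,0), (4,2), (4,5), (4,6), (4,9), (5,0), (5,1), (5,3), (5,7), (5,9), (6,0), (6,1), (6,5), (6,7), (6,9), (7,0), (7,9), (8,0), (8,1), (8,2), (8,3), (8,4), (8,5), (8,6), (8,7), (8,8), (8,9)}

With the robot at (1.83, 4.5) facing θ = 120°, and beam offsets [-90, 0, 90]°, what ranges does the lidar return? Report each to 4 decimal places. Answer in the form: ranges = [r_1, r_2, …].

ranges = [1.3510, 1.6600, 0.9584]

beam 1: φ=-90°, α=30°
  cosα=0.8660 sinα=0.5000 | (1,4) | tMaxX 0.1963 tMaxY 1.0000 | tΔX 1.1547 tΔY 2.0000
    t=0.1963 [x] (2,4)
    t=1.0000 [y] (2,5)
    t=1.3510 [x] (3,5) — stop
  → r_1 = 1.3510
beam 2: φ=0°, α=120°
  cosα=-0.5000 sinα=0.8660 | (1,4) | tMaxX 1.6600 tMaxY 0.5774 | tΔX 2.0000 tΔY 1.1547
    t=0.5774 [y] (1,5)
    t=1.6600 [x] (0,5) — stop
  → r_2 = 1.6600
beam 3: φ=90°, α=210°
  cosα=-0.8660 sinα=-0.5000 | (1,4) | tMaxX 0.9584 tMaxY 1.0000 | tΔX 1.1547 tΔY 2.0000
    t=0.9584 [x] (0,4) — stop
  → r_3 = 0.9584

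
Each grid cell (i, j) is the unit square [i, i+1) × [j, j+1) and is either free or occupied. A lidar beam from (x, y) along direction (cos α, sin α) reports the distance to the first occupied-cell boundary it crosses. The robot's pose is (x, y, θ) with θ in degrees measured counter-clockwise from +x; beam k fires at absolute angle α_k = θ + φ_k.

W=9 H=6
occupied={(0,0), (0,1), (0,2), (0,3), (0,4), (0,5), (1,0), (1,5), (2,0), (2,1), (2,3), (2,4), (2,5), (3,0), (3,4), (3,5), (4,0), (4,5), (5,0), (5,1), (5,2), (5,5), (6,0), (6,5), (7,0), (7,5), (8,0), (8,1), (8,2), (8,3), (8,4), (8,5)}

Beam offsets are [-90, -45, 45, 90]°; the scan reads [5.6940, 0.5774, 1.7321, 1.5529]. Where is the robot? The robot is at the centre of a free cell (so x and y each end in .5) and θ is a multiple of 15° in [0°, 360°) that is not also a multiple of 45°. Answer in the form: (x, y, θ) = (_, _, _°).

(x, y, θ) = (2.5, 2.5, 105°)

Candidates: 22 free-cell centres × 16 headings = 352 poses. Raycast each; keep the one whose scan matches to 4 dp.
  (4.5, 4.5, 345°): beam 1 = 3.6235 ≠ 5.6940 ✗
  (7.5, 4.5, 120°): beam 1 = 0.5774 ≠ 5.6940 ✗
  (1.5, 1.5, 105°): beam 1 = 0.5176 ≠ 5.6940 ✗
  (1.5, 2.5, 75°): beam 1 = 3.6235 ≠ 5.6940 ✗
  (6.5, 1.5, 300°): beam 1 = 0.5774 ≠ 5.6940 ✗
  …
  (2.5, 2.5, 105°): r_1=5.6940, r_2=0.5774, r_3=1.7321, r_4=1.5529 — all match ✓
Unique over the lattice → pose = (2.5, 2.5, 105°).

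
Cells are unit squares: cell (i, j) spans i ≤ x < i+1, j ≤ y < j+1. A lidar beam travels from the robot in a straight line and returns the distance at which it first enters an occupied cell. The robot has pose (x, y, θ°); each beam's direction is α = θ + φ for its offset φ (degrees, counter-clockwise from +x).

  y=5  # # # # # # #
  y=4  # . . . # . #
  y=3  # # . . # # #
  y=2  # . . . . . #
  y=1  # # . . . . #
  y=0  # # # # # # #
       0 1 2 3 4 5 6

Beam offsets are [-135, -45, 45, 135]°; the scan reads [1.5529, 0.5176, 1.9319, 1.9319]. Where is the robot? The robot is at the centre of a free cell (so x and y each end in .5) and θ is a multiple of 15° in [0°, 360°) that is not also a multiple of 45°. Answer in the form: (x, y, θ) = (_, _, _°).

(x, y, θ) = (3.5, 1.5, 300°)

The pose lattice has 15·16 = 240 candidates. Test each by forward raycasting.
  (2.5, 3.5, 255°): beam 1 = 1.7321 ≠ 1.5529 ✗
  (3.5, 3.5, 165°): beam 1 = 0.5774 ≠ 1.5529 ✗
  (5.5, 1.5, 210°): beam 2 = 4.6587 ≠ 0.5176 ✗
  (3.5, 3.5, 75°): beam 1 = 2.8868 ≠ 1.5529 ✗
  …
  (3.5, 1.5, 300°): r_1=1.5529, r_2=0.5176, r_3=1.9319, r_4=1.9319 — all match ✓
No second candidate reproduces the full scan.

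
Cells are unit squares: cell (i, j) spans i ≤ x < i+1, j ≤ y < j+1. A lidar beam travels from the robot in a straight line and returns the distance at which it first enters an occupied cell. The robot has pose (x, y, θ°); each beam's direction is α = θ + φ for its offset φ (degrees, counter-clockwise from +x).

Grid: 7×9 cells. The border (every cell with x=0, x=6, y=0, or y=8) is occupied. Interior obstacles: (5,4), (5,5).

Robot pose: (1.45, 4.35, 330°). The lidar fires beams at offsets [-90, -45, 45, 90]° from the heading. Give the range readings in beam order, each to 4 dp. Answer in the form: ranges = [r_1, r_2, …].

beam 1: φ=-90°, α=240°
  cosα=-0.5000 sinα=-0.8660 | (1,4) | tMaxX 0.9000 tMaxY 0.4041 | tΔX 2.0000 tΔY 1.1547
    t=0.4041 [y] (1,3)
    t=0.9000 [x] (0,3) — stop
  → r_1 = 0.9000
beam 2: φ=-45°, α=285°
  cosα=0.2588 sinα=-0.9659 | (1,4) | tMaxX 2.1250 tMaxY 0.3623 | tΔX 3.8637 tΔY 1.0353
    t=0.3623 [y] (1,3)
    t=1.3976 [y] (1,2)
    t=2.1250 [x] (2,2)
    t=2.4329 [y] (2,1)
    t=3.4682 [y] (2,0) — stop
  → r_2 = 3.4682
beam 3: φ=45°, α=15°
  cosα=0.9659 sinα=0.2588 | (1,4) | tMaxX 0.5694 tMaxY 2.5114 | tΔX 1.0353 tΔY 3.8637
    t=0.5694 [x] (2,4)
    t=1.6047 [x] (3,4)
    t=2.5114 [y] (3,5)
    t=2.6400 [x] (4,5)
    t=3.6752 [x] (5,5) — stop
  → r_3 = 3.6752
beam 4: φ=90°, α=60°
  cosα=0.5000 sinα=0.8660 | (1,4) | tMaxX 1.1000 tMaxY 0.7506 | tΔX 2.0000 tΔY 1.1547
    t=0.7506 [y] (1,5)
    t=1.1000 [x] (2,5)
    t=1.9053 [y] (2,6)
    t=3.0600 [y] (2,7)
    t=3.1000 [x] (3,7)
    t=4.2147 [y] (3,8) — stop
  → r_4 = 4.2147

ranges = [0.9000, 3.4682, 3.6752, 4.2147]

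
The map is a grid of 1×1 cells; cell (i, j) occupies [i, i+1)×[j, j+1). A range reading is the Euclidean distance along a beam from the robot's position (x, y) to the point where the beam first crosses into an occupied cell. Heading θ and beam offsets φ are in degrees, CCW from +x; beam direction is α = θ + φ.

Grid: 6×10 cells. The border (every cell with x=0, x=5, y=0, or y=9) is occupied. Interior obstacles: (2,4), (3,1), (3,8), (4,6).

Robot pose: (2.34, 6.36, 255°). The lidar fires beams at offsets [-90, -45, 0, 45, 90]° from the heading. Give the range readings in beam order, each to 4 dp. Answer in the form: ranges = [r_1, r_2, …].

beam 1: φ=-90°, α=165°
  d=(-0.9659,0.2588)  start (2,6)  tX=0.3520 tY=2.4728  stride 1/|dx|=1.0353 1/|dy|=3.8637
    cross x-line → (1,6), t=0.3520
    cross x-line → (0,6), t=1.3873 (wall)
  → r_1 = 1.3873
beam 2: φ=-45°, α=210°
  d=(-0.8660,-0.5000)  start (2,6)  tX=0.3926 tY=0.7200  stride 1/|dx|=1.1547 1/|dy|=2.0000
    cross x-line → (1,6), t=0.3926
    cross y-line → (1,5), t=0.7200
    cross x-line → (0,5), t=1.5473 (wall)
  → r_2 = 1.5473
beam 3: φ=0°, α=255°
  d=(-0.2588,-0.9659)  start (2,6)  tX=1.3137 tY=0.3727  stride 1/|dx|=3.8637 1/|dy|=1.0353
    cross y-line → (2,5), t=0.3727
    cross x-line → (1,5), t=1.3137
    cross y-line → (1,4), t=1.4080
    cross y-line → (1,3), t=2.4433
    cross y-line → (1,2), t=3.4785
    cross y-line → (1,1), t=4.5138
    cross x-line → (0,1), t=5.1774 (wall)
  → r_3 = 5.1774
beam 4: φ=45°, α=300°
  d=(0.5000,-0.8660)  start (2,6)  tX=1.3200 tY=0.4157  stride 1/|dx|=2.0000 1/|dy|=1.1547
    cross y-line → (2,5), t=0.4157
    cross x-line → (3,5), t=1.3200
    cross y-line → (3,4), t=1.5704
    cross y-line → (3,3), t=2.7251
    cross x-line → (4,3), t=3.3200
    cross y-line → (4,2), t=3.8798
    cross y-line → (4,1), t=5.0345
    cross x-line → (5,1), t=5.3200 (wall)
  → r_4 = 5.3200
beam 5: φ=90°, α=345°
  d=(0.9659,-0.2588)  start (2,6)  tX=0.6833 tY=1.3909  stride 1/|dx|=1.0353 1/|dy|=3.8637
    cross x-line → (3,6), t=0.6833
    cross y-line → (3,5), t=1.3909
    cross x-line → (4,5), t=1.7186
    cross x-line → (5,5), t=2.7538 (wall)
  → r_5 = 2.7538

ranges = [1.3873, 1.5473, 5.1774, 5.3200, 2.7538]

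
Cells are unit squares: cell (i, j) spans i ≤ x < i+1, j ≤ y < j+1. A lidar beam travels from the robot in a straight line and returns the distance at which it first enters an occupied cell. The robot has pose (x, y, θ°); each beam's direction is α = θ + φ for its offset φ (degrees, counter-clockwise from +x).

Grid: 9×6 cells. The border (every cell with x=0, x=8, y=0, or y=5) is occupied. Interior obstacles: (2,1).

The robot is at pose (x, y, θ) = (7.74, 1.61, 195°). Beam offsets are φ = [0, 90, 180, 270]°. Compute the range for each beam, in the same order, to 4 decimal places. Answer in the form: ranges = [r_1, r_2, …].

beam 1: φ=0°, α=195°
  dir = (cos 195°, sin 195°) = (-0.9659, -0.2588); from cell (7,1)
  next x-line at t=0.7661, next y-line at t=2.3569; Δt_x=1.0353, Δt_y=3.8637
    x: enter (6,1) at t=0.7661
    x: enter (5,1) at t=1.8014
    y: enter (5,0) at t=2.3569 ← occupied
  → r_1 = 2.3569
beam 2: φ=90°, α=285°
  dir = (cos 285°, sin 285°) = (0.2588, -0.9659); from cell (7,1)
  next x-line at t=1.0046, next y-line at t=0.6315; Δt_x=3.8637, Δt_y=1.0353
    y: enter (7,0) at t=0.6315 ← occupied
  → r_2 = 0.6315
beam 3: φ=180°, α=15°
  dir = (cos 15°, sin 15°) = (0.9659, 0.2588); from cell (7,1)
  next x-line at t=0.2692, next y-line at t=1.5068; Δt_x=1.0353, Δt_y=3.8637
    x: enter (8,1) at t=0.2692 ← occupied
  → r_3 = 0.2692
beam 4: φ=270°, α=105°
  dir = (cos 105°, sin 105°) = (-0.2588, 0.9659); from cell (7,1)
  next x-line at t=2.8591, next y-line at t=0.4038; Δt_x=3.8637, Δt_y=1.0353
    y: enter (7,2) at t=0.4038
    y: enter (7,3) at t=1.4390
    y: enter (7,4) at t=2.4743
    x: enter (6,4) at t=2.8591
    y: enter (6,5) at t=3.5096 ← occupied
  → r_4 = 3.5096

ranges = [2.3569, 0.6315, 0.2692, 3.5096]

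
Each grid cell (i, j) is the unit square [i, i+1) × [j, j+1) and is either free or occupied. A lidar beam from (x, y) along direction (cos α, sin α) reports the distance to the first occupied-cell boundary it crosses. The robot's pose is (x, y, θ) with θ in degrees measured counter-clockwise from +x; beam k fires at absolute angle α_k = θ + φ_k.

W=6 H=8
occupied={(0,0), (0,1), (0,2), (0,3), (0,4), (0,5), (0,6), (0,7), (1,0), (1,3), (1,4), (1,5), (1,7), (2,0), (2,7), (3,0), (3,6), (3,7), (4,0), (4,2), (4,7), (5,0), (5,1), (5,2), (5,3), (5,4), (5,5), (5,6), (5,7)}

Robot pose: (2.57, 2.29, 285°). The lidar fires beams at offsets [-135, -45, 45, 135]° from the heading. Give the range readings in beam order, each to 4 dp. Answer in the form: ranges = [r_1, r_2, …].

beam 1: φ=-135°, α=150°
  direction (-0.8660, 0.5000); cell (2,2); t to first gridline: x 0.6582, y 1.4200 (then +1.1547 / +2.0000)
    (1,2) via x @ 0.6582
    (1,3) via y @ 1.4200  # hit
  → r_1 = 1.4200
beam 2: φ=-45°, α=240°
  direction (-0.5000, -0.8660); cell (2,2); t to first gridline: x 1.1400, y 0.3349 (then +2.0000 / +1.1547)
    (2,1) via y @ 0.3349
    (1,1) via x @ 1.1400
    (1,0) via y @ 1.4896  # hit
  → r_2 = 1.4896
beam 3: φ=45°, α=330°
  direction (0.8660, -0.5000); cell (2,2); t to first gridline: x 0.4965, y 0.5800 (then +1.1547 / +2.0000)
    (3,2) via x @ 0.4965
    (3,1) via y @ 0.5800
    (4,1) via x @ 1.6512
    (4,0) via y @ 2.5800  # hit
  → r_3 = 2.5800
beam 4: φ=135°, α=60°
  direction (0.5000, 0.8660); cell (2,2); t to first gridline: x 0.8600, y 0.8198 (then +2.0000 / +1.1547)
    (2,3) via y @ 0.8198
    (3,3) via x @ 0.8600
    (3,4) via y @ 1.9745
    (4,4) via x @ 2.8600
    (4,5) via y @ 3.1292
    (4,6) via y @ 4.2839
    (5,6) via x @ 4.8600  # hit
  → r_4 = 4.8600

ranges = [1.4200, 1.4896, 2.5800, 4.8600]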